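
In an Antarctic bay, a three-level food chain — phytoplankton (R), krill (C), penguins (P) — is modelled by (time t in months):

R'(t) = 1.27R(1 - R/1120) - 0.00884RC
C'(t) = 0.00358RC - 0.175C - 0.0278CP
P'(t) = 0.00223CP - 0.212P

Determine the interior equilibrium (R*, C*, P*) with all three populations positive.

From dP/dt = 0: 0.00223C* = 0.212, so C* = 95.1.
From dR/dt = 0: 1.27(1 - R*/1120) = 0.00884·95.1, giving R* = 1120·(1 - 0.662) = 379.
From dC/dt = 0: 0.00358·379 - 0.175 = 0.0278P*, so P* = 1.18/0.0278 = 42.5.

R* ≈ 379, C* ≈ 95.1, P* ≈ 42.5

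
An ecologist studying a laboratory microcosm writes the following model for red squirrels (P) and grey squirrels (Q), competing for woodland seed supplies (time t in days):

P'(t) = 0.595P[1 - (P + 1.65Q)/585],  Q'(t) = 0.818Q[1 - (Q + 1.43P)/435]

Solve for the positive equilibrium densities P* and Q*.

Setting both brackets to zero gives the nullclines P + 1.65Q = 585 and 1.43P + Q = 435.
Substituting Q = 435 - 1.43P into the first: P(1 - 1.65·1.43) = 585 - 1.65·435.
So P* = -133/-1.36 = 97.6, and then Q* = 435 - 1.43·97.6 = 295.

P* ≈ 97.6, Q* ≈ 295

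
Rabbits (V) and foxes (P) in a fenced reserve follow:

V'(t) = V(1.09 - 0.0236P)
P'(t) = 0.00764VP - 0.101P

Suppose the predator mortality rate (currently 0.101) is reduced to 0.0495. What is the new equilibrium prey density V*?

At the interior fixed point, setting dP/dt = 0 with P > 0 fixes V* = (predator death rate)/(VP coefficient) — independent of the other coefficients.
With the change, V* = 0.0495/0.00764 = 6.48; it falls from 13.2.

V* ≈ 6.48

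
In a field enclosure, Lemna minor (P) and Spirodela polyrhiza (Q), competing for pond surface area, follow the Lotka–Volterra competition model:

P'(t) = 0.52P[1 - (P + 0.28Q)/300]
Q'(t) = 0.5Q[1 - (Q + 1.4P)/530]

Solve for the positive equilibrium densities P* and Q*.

P* ≈ 249, Q* ≈ 181

Setting both brackets to zero gives the nullclines P + 0.28Q = 300 and 1.4P + Q = 530.
Substituting Q = 530 - 1.4P into the first: P(1 - 0.28·1.4) = 300 - 0.28·530.
So P* = 152/0.608 = 249, and then Q* = 530 - 1.4·249 = 181.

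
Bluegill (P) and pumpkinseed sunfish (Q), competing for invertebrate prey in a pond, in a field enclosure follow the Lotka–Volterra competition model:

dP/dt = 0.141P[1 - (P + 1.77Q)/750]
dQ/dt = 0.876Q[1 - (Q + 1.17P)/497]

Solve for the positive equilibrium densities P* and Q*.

Setting both brackets to zero gives the nullclines P + 1.77Q = 750 and 1.17P + Q = 497.
Substituting Q = 497 - 1.17P into the first: P(1 - 1.77·1.17) = 750 - 1.77·497.
So P* = -130/-1.07 = 121, and then Q* = 497 - 1.17·121 = 355.

P* ≈ 121, Q* ≈ 355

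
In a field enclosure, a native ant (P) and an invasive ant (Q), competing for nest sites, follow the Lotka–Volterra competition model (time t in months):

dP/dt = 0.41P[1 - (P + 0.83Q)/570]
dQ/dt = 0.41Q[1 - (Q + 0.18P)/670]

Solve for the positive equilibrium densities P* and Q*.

Setting both brackets to zero gives the nullclines P + 0.83Q = 570 and 0.18P + Q = 670.
Substituting Q = 670 - 0.18P into the first: P(1 - 0.83·0.18) = 570 - 0.83·670.
So P* = 13.9/0.851 = 16.3, and then Q* = 670 - 0.18·16.3 = 667.

P* ≈ 16.3, Q* ≈ 667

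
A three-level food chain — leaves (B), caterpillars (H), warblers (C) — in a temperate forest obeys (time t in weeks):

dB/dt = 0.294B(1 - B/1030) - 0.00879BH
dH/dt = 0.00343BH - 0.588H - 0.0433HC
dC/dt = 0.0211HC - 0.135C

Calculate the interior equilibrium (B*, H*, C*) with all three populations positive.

B* ≈ 833, H* ≈ 6.4, C* ≈ 52.4

From dC/dt = 0: 0.0211H* = 0.135, so H* = 6.4.
From dB/dt = 0: 0.294(1 - B*/1030) = 0.00879·6.4, giving B* = 1030·(1 - 0.191) = 833.
From dH/dt = 0: 0.00343·833 - 0.588 = 0.0433C*, so C* = 2.27/0.0433 = 52.4.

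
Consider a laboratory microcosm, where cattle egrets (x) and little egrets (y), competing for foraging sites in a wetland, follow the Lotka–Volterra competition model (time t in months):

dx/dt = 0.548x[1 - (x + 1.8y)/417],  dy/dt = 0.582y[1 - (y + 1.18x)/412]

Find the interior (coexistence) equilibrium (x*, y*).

Setting both brackets to zero gives the nullclines x + 1.8y = 417 and 1.18x + y = 412.
Substituting y = 412 - 1.18x into the first: x(1 - 1.8·1.18) = 417 - 1.8·412.
So x* = -325/-1.12 = 289, and then y* = 412 - 1.18·289 = 71.2.

x* ≈ 289, y* ≈ 71.2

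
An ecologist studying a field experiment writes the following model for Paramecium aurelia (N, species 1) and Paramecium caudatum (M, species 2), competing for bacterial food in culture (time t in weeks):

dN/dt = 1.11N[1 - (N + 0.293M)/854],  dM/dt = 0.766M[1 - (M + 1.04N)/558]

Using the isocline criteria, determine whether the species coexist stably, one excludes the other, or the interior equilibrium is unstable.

species 1 excludes species 2

Compare the nullcline intercepts: K1/α12 = 854/0.293 = 2910 > K2 = 558; K2/α21 = 558/1.04 = 537 < K1 = 854.
Since the inequalities point opposite ways, species 1 can invade but species 2 cannot.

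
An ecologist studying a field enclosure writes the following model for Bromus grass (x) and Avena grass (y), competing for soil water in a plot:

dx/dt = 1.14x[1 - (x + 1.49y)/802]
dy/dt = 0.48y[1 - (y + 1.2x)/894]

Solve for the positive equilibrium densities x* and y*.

x* ≈ 673, y* ≈ 86.8

Setting both brackets to zero gives the nullclines x + 1.49y = 802 and 1.2x + y = 894.
Substituting y = 894 - 1.2x into the first: x(1 - 1.49·1.2) = 802 - 1.49·894.
So x* = -530/-0.788 = 673, and then y* = 894 - 1.2·673 = 86.8.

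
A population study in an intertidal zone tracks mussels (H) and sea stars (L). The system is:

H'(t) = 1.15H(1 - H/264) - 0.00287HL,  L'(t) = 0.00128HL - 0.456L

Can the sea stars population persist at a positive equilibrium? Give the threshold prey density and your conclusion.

The predator equation gives dL/dt > 0 only when H > 0.456/0.00128 = 356.
Without the predator, H → K = 264. Since 264 < 356, the predator cannot invade.

Threshold H = 356; K < 356, so no, the predator goes extinct.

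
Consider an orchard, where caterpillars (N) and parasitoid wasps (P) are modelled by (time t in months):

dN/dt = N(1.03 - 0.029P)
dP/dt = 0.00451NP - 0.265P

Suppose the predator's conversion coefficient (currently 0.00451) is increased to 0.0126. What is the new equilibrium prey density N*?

N* ≈ 21

At the interior fixed point, setting dP/dt = 0 with P > 0 fixes N* = (predator death rate)/(NP coefficient) — independent of the other coefficients.
With the change, N* = 0.265/0.0126 = 21; it falls from 58.8.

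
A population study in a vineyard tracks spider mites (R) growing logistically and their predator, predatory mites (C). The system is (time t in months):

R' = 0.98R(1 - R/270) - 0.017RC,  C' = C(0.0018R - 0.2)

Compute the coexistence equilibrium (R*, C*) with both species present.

From dC/dt = 0 with C > 0: 0.0018R* = 0.2, so R* = 111.
Substitute into dR/dt = 0: 0.98(1 - 111/270) = 0.017C*.
The bracket is 0.588, giving C* = 0.577/0.017 = 33.9.

R* ≈ 111, C* ≈ 33.9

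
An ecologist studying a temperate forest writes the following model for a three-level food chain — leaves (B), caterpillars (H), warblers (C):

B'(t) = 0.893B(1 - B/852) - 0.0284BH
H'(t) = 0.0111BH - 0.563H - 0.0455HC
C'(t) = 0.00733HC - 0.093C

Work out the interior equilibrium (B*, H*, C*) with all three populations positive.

B* ≈ 508, H* ≈ 12.7, C* ≈ 112

From dC/dt = 0: 0.00733H* = 0.093, so H* = 12.7.
From dB/dt = 0: 0.893(1 - B*/852) = 0.0284·12.7, giving B* = 852·(1 - 0.404) = 508.
From dH/dt = 0: 0.0111·508 - 0.563 = 0.0455C*, so C* = 5.08/0.0455 = 112.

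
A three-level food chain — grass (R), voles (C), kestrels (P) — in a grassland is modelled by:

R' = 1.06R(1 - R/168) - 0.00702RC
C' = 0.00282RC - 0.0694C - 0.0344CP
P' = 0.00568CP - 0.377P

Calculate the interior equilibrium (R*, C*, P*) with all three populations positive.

From dP/dt = 0: 0.00568C* = 0.377, so C* = 66.4.
From dR/dt = 0: 1.06(1 - R*/168) = 0.00702·66.4, giving R* = 168·(1 - 0.44) = 94.2.
From dC/dt = 0: 0.00282·94.2 - 0.0694 = 0.0344P*, so P* = 0.196/0.0344 = 5.7.

R* ≈ 94.2, C* ≈ 66.4, P* ≈ 5.7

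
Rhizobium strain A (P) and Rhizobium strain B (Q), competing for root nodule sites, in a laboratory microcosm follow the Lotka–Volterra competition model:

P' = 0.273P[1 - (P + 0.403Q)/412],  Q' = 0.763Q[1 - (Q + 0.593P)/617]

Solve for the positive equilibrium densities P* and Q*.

P* ≈ 215, Q* ≈ 490

Setting both brackets to zero gives the nullclines P + 0.403Q = 412 and 0.593P + Q = 617.
Substituting Q = 617 - 0.593P into the first: P(1 - 0.403·0.593) = 412 - 0.403·617.
So P* = 163/0.761 = 215, and then Q* = 617 - 0.593·215 = 490.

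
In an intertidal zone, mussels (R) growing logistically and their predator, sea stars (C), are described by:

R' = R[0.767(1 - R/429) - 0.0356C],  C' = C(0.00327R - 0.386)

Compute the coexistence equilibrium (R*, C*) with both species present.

R* ≈ 118, C* ≈ 15.6

From dC/dt = 0 with C > 0: 0.00327R* = 0.386, so R* = 118.
Substitute into dR/dt = 0: 0.767(1 - 118/429) = 0.0356C*.
The bracket is 0.725, giving C* = 0.556/0.0356 = 15.6.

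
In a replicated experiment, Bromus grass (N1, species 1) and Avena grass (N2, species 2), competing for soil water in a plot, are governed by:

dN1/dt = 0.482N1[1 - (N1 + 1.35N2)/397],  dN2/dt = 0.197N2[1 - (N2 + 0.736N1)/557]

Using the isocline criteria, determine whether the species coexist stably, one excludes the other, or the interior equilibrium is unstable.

species 2 excludes species 1

Compare the nullcline intercepts: K1/α12 = 397/1.35 = 294 < K2 = 557; K2/α21 = 557/0.736 = 757 > K1 = 397.
Since the inequalities point opposite ways, species 2 can invade but species 1 cannot.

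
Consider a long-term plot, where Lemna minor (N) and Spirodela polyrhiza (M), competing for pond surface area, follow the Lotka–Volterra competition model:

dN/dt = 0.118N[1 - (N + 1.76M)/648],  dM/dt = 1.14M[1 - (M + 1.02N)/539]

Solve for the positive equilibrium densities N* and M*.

N* ≈ 378, M* ≈ 153

Setting both brackets to zero gives the nullclines N + 1.76M = 648 and 1.02N + M = 539.
Substituting M = 539 - 1.02N into the first: N(1 - 1.76·1.02) = 648 - 1.76·539.
So N* = -301/-0.795 = 378, and then M* = 539 - 1.02·378 = 153.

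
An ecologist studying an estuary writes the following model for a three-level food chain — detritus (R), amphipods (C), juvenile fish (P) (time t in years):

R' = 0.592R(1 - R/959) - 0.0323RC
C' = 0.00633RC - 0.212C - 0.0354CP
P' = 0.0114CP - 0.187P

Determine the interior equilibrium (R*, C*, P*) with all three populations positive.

From dP/dt = 0: 0.0114C* = 0.187, so C* = 16.4.
From dR/dt = 0: 0.592(1 - R*/959) = 0.0323·16.4, giving R* = 959·(1 - 0.895) = 101.
From dC/dt = 0: 0.00633·101 - 0.212 = 0.0354P*, so P* = 0.425/0.0354 = 12.

R* ≈ 101, C* ≈ 16.4, P* ≈ 12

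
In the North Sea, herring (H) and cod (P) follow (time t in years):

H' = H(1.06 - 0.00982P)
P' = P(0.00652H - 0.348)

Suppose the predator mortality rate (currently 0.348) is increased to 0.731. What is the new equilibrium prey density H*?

At the interior fixed point, setting dP/dt = 0 with P > 0 fixes H* = (predator death rate)/(HP coefficient) — independent of the other coefficients.
With the change, H* = 0.731/0.00652 = 112; it rises from 53.4.

H* ≈ 112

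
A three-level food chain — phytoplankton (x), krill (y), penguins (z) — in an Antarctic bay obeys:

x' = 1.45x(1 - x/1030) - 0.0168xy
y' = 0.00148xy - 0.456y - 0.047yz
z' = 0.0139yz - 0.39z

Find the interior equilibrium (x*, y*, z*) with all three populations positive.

From dz/dt = 0: 0.0139y* = 0.39, so y* = 28.1.
From dx/dt = 0: 1.45(1 - x*/1030) = 0.0168·28.1, giving x* = 1030·(1 - 0.325) = 695.
From dy/dt = 0: 0.00148·695 - 0.456 = 0.047z*, so z* = 0.573/0.047 = 12.2.

x* ≈ 695, y* ≈ 28.1, z* ≈ 12.2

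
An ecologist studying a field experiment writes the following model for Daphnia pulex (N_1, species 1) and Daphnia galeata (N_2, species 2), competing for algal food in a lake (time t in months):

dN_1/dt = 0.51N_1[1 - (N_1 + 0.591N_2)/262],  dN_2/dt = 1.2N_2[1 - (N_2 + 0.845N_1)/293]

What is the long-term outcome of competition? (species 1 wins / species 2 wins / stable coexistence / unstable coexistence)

stable coexistence

Compare the nullcline intercepts: K1/α12 = 262/0.591 = 443 > K2 = 293; K2/α21 = 293/0.845 = 347 > K1 = 262.
Since both inequalities hold, each species can invade when rare, so the interior equilibrium is stable.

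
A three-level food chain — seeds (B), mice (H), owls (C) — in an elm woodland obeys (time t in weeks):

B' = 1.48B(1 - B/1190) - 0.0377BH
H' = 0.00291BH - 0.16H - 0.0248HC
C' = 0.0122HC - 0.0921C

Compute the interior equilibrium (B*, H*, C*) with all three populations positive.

B* ≈ 961, H* ≈ 7.55, C* ≈ 106

From dC/dt = 0: 0.0122H* = 0.0921, so H* = 7.55.
From dB/dt = 0: 1.48(1 - B*/1190) = 0.0377·7.55, giving B* = 1190·(1 - 0.192) = 961.
From dH/dt = 0: 0.00291·961 - 0.16 = 0.0248C*, so C* = 2.64/0.0248 = 106.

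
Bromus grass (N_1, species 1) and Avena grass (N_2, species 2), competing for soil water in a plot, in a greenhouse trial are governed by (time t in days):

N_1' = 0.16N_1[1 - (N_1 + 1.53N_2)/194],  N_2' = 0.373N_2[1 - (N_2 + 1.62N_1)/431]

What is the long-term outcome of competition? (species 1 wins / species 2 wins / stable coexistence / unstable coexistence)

species 2 excludes species 1

Compare the nullcline intercepts: K1/α12 = 194/1.53 = 127 < K2 = 431; K2/α21 = 431/1.62 = 266 > K1 = 194.
Since the inequalities point opposite ways, species 2 can invade but species 1 cannot.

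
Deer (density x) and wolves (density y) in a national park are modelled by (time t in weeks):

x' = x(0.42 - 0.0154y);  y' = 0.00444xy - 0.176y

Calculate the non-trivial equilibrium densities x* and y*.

x* ≈ 39.6, y* ≈ 27.3

Set dy/dt = 0 with y > 0: 0.00444x - 0.176 = 0, so x* = 0.176/0.00444 = 39.6.
Set dx/dt = 0 with x > 0: 0.42 - 0.0154y = 0, so y* = 0.42/0.0154 = 27.3.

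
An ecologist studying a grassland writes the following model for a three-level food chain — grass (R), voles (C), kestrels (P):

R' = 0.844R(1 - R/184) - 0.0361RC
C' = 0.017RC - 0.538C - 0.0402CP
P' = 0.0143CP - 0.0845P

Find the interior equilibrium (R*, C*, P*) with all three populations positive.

From dP/dt = 0: 0.0143C* = 0.0845, so C* = 5.91.
From dR/dt = 0: 0.844(1 - R*/184) = 0.0361·5.91, giving R* = 184·(1 - 0.253) = 137.
From dC/dt = 0: 0.017·137 - 0.538 = 0.0402P*, so P* = 1.8/0.0402 = 44.8.

R* ≈ 137, C* ≈ 5.91, P* ≈ 44.8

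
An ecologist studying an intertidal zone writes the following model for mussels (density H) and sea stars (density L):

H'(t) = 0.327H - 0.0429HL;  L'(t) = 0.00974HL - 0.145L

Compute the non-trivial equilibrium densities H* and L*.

H* ≈ 14.9, L* ≈ 7.62

Set dL/dt = 0 with L > 0: 0.00974H - 0.145 = 0, so H* = 0.145/0.00974 = 14.9.
Set dH/dt = 0 with H > 0: 0.327 - 0.0429L = 0, so L* = 0.327/0.0429 = 7.62.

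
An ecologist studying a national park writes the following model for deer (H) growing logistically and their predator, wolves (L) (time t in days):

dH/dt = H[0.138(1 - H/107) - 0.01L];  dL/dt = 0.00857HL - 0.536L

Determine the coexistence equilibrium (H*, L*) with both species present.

From dL/dt = 0 with L > 0: 0.00857H* = 0.536, so H* = 62.5.
Substitute into dH/dt = 0: 0.138(1 - 62.5/107) = 0.01L*.
The bracket is 0.415, giving L* = 0.0573/0.01 = 5.73.

H* ≈ 62.5, L* ≈ 5.73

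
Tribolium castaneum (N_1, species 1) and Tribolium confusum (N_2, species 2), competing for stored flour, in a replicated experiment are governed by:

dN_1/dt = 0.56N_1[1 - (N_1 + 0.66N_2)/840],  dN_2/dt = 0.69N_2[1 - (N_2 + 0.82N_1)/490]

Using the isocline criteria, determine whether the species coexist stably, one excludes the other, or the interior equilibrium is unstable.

species 1 excludes species 2

Compare the nullcline intercepts: K1/α12 = 840/0.66 = 1270 > K2 = 490; K2/α21 = 490/0.82 = 598 < K1 = 840.
Since the inequalities point opposite ways, species 1 can invade but species 2 cannot.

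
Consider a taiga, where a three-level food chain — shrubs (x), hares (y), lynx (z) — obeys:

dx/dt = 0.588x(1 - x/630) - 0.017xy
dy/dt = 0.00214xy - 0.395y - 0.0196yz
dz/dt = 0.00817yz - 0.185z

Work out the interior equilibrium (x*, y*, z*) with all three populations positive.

From dz/dt = 0: 0.00817y* = 0.185, so y* = 22.6.
From dx/dt = 0: 0.588(1 - x*/630) = 0.017·22.6, giving x* = 630·(1 - 0.655) = 218.
From dy/dt = 0: 0.00214·218 - 0.395 = 0.0196z*, so z* = 0.0706/0.0196 = 3.6.

x* ≈ 218, y* ≈ 22.6, z* ≈ 3.6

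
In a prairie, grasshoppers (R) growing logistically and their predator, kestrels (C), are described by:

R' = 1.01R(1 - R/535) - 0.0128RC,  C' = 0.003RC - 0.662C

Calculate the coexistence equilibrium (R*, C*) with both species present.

From dC/dt = 0 with C > 0: 0.003R* = 0.662, so R* = 221.
Substitute into dR/dt = 0: 1.01(1 - 221/535) = 0.0128C*.
The bracket is 0.588, giving C* = 0.593/0.0128 = 46.4.

R* ≈ 221, C* ≈ 46.4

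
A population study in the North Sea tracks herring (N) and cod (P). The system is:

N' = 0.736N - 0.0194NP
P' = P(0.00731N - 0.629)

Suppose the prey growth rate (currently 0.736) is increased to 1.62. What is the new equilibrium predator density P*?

P* ≈ 83.5

At the interior fixed point, setting dN/dt = 0 with N > 0 fixes P* = (prey growth rate)/(NP coefficient) — independent of the other coefficients.
With the change, P* = 1.62/0.0194 = 83.5; it rises from 37.9.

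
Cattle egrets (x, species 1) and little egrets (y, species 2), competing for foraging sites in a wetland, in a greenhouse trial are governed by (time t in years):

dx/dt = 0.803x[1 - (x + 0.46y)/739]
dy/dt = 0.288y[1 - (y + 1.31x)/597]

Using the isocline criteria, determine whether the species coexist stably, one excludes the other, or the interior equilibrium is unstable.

Compare the nullcline intercepts: K1/α12 = 739/0.46 = 1610 > K2 = 597; K2/α21 = 597/1.31 = 456 < K1 = 739.
Since the inequalities point opposite ways, species 1 can invade but species 2 cannot.

species 1 excludes species 2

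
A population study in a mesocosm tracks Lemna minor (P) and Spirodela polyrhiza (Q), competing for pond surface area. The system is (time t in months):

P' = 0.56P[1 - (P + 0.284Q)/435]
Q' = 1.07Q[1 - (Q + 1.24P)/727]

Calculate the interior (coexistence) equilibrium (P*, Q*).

P* ≈ 353, Q* ≈ 290

Setting both brackets to zero gives the nullclines P + 0.284Q = 435 and 1.24P + Q = 727.
Substituting Q = 727 - 1.24P into the first: P(1 - 0.284·1.24) = 435 - 0.284·727.
So P* = 229/0.648 = 353, and then Q* = 727 - 1.24·353 = 290.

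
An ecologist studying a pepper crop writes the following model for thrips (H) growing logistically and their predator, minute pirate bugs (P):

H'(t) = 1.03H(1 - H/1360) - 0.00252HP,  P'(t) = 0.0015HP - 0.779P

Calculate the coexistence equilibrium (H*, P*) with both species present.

H* ≈ 519, P* ≈ 253

From dP/dt = 0 with P > 0: 0.0015H* = 0.779, so H* = 519.
Substitute into dH/dt = 0: 1.03(1 - 519/1360) = 0.00252P*.
The bracket is 0.618, giving P* = 0.637/0.00252 = 253.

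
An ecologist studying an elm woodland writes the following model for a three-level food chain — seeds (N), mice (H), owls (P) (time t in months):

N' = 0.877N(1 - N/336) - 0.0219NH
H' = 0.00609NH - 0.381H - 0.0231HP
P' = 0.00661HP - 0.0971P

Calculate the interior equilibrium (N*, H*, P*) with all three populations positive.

From dP/dt = 0: 0.00661H* = 0.0971, so H* = 14.7.
From dN/dt = 0: 0.877(1 - N*/336) = 0.0219·14.7, giving N* = 336·(1 - 0.367) = 213.
From dH/dt = 0: 0.00609·213 - 0.381 = 0.0231P*, so P* = 0.915/0.0231 = 39.6.

N* ≈ 213, H* ≈ 14.7, P* ≈ 39.6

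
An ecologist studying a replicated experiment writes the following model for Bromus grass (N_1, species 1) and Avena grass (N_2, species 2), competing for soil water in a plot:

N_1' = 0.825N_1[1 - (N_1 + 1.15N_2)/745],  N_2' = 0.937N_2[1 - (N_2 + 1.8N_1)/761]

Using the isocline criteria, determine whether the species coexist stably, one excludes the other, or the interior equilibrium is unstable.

Compare the nullcline intercepts: K1/α12 = 745/1.15 = 648 < K2 = 761; K2/α21 = 761/1.8 = 423 < K1 = 745.
Since both are reversed, neither can invade when rare; the interior point is a saddle.

unstable coexistence (outcome depends on initial conditions)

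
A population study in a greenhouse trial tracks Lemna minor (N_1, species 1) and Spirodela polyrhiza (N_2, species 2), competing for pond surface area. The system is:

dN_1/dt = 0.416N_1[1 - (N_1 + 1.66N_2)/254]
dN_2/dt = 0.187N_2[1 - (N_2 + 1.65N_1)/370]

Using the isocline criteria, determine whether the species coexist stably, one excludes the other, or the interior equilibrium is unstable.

Compare the nullcline intercepts: K1/α12 = 254/1.66 = 153 < K2 = 370; K2/α21 = 370/1.65 = 224 < K1 = 254.
Since both are reversed, neither can invade when rare; the interior point is a saddle.

unstable coexistence (outcome depends on initial conditions)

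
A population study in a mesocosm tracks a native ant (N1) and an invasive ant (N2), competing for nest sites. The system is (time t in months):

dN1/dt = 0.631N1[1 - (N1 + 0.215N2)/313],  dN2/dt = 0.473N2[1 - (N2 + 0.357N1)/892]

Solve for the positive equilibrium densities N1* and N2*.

Setting both brackets to zero gives the nullclines N1 + 0.215N2 = 313 and 0.357N1 + N2 = 892.
Substituting N2 = 892 - 0.357N1 into the first: N1(1 - 0.215·0.357) = 313 - 0.215·892.
So N1* = 121/0.923 = 131, and then N2* = 892 - 0.357·131 = 845.

N1* ≈ 131, N2* ≈ 845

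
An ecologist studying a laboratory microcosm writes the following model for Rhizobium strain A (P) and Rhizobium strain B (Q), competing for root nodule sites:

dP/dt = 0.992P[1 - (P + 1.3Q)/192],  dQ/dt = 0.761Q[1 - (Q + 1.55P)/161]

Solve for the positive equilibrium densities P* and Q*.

Setting both brackets to zero gives the nullclines P + 1.3Q = 192 and 1.55P + Q = 161.
Substituting Q = 161 - 1.55P into the first: P(1 - 1.3·1.55) = 192 - 1.3·161.
So P* = -17.3/-1.02 = 17, and then Q* = 161 - 1.55·17 = 135.

P* ≈ 17, Q* ≈ 135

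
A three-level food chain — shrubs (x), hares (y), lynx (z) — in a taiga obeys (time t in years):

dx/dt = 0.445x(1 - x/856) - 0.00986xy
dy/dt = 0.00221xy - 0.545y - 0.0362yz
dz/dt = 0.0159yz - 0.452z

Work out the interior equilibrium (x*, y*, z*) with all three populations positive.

x* ≈ 317, y* ≈ 28.4, z* ≈ 4.29

From dz/dt = 0: 0.0159y* = 0.452, so y* = 28.4.
From dx/dt = 0: 0.445(1 - x*/856) = 0.00986·28.4, giving x* = 856·(1 - 0.63) = 317.
From dy/dt = 0: 0.00221·317 - 0.545 = 0.0362z*, so z* = 0.155/0.0362 = 4.29.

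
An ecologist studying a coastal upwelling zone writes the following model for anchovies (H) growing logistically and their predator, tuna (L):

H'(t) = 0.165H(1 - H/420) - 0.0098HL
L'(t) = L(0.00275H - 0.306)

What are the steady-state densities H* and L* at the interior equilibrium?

H* ≈ 111, L* ≈ 12.4

From dL/dt = 0 with L > 0: 0.00275H* = 0.306, so H* = 111.
Substitute into dH/dt = 0: 0.165(1 - 111/420) = 0.0098L*.
The bracket is 0.735, giving L* = 0.121/0.0098 = 12.4.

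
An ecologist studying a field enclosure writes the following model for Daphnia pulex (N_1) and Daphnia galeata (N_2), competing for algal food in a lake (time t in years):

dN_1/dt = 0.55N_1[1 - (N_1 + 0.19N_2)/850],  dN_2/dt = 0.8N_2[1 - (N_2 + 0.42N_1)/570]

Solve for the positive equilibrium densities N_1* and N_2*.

Setting both brackets to zero gives the nullclines N_1 + 0.19N_2 = 850 and 0.42N_1 + N_2 = 570.
Substituting N_2 = 570 - 0.42N_1 into the first: N_1(1 - 0.19·0.42) = 850 - 0.19·570.
So N_1* = 742/0.92 = 806, and then N_2* = 570 - 0.42·806 = 231.

N_1* ≈ 806, N_2* ≈ 231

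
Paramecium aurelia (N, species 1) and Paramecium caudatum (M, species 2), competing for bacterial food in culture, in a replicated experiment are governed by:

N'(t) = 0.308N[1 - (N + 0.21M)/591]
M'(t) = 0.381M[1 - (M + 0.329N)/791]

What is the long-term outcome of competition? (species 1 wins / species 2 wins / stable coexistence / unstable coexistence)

stable coexistence

Compare the nullcline intercepts: K1/α12 = 591/0.21 = 2810 > K2 = 791; K2/α21 = 791/0.329 = 2400 > K1 = 591.
Since both inequalities hold, each species can invade when rare, so the interior equilibrium is stable.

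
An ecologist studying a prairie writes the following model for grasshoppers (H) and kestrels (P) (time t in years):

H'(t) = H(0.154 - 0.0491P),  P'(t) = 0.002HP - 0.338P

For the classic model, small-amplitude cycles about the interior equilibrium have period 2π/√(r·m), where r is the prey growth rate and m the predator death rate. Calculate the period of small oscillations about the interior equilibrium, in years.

Here r = 0.154 and m = 0.338, so r·m = 0.0521.
ω = √0.0521 = 0.228 per year, hence T = 2π/ω ≈ 27.5 years.

T ≈ 27.5 years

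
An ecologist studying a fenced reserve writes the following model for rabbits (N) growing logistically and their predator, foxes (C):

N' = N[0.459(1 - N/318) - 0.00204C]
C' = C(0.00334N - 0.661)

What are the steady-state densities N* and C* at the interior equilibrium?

N* ≈ 198, C* ≈ 85

From dC/dt = 0 with C > 0: 0.00334N* = 0.661, so N* = 198.
Substitute into dN/dt = 0: 0.459(1 - 198/318) = 0.00204C*.
The bracket is 0.378, giving C* = 0.173/0.00204 = 85.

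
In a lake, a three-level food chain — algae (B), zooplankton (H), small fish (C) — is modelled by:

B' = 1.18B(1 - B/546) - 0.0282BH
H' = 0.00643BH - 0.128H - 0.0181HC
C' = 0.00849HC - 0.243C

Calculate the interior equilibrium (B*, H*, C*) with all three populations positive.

B* ≈ 173, H* ≈ 28.6, C* ≈ 54.2

From dC/dt = 0: 0.00849H* = 0.243, so H* = 28.6.
From dB/dt = 0: 1.18(1 - B*/546) = 0.0282·28.6, giving B* = 546·(1 - 0.684) = 173.
From dH/dt = 0: 0.00643·173 - 0.128 = 0.0181C*, so C* = 0.981/0.0181 = 54.2.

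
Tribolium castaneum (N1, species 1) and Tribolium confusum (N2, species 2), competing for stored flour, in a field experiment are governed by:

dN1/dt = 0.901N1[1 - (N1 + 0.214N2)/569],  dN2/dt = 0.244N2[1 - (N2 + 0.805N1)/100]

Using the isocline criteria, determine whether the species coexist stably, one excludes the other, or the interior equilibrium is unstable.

Compare the nullcline intercepts: K1/α12 = 569/0.214 = 2660 > K2 = 100; K2/α21 = 100/0.805 = 124 < K1 = 569.
Since the inequalities point opposite ways, species 1 can invade but species 2 cannot.

species 1 excludes species 2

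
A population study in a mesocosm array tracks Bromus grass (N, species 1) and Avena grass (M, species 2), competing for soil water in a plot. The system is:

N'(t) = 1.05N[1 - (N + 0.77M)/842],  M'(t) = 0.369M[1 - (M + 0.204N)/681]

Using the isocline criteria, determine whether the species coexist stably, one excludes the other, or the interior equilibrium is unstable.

Compare the nullcline intercepts: K1/α12 = 842/0.77 = 1090 > K2 = 681; K2/α21 = 681/0.204 = 3340 > K1 = 842.
Since both inequalities hold, each species can invade when rare, so the interior equilibrium is stable.

stable coexistence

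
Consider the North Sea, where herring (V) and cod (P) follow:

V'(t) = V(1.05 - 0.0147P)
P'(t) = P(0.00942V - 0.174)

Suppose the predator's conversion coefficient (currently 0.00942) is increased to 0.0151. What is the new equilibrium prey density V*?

At the interior fixed point, setting dP/dt = 0 with P > 0 fixes V* = (predator death rate)/(VP coefficient) — independent of the other coefficients.
With the change, V* = 0.174/0.0151 = 11.5; it falls from 18.5.

V* ≈ 11.5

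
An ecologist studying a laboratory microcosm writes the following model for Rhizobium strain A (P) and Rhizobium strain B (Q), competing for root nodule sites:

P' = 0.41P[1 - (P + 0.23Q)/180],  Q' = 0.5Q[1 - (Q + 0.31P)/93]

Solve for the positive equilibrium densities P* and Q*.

Setting both brackets to zero gives the nullclines P + 0.23Q = 180 and 0.31P + Q = 93.
Substituting Q = 93 - 0.31P into the first: P(1 - 0.23·0.31) = 180 - 0.23·93.
So P* = 159/0.929 = 171, and then Q* = 93 - 0.31·171 = 40.1.

P* ≈ 171, Q* ≈ 40.1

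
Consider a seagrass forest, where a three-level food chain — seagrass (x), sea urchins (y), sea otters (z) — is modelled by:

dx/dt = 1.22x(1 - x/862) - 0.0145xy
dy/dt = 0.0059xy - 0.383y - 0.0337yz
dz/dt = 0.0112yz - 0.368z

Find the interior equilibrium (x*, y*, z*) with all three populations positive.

From dz/dt = 0: 0.0112y* = 0.368, so y* = 32.9.
From dx/dt = 0: 1.22(1 - x*/862) = 0.0145·32.9, giving x* = 862·(1 - 0.391) = 525.
From dy/dt = 0: 0.0059·525 - 0.383 = 0.0337z*, so z* = 2.72/0.0337 = 80.6.

x* ≈ 525, y* ≈ 32.9, z* ≈ 80.6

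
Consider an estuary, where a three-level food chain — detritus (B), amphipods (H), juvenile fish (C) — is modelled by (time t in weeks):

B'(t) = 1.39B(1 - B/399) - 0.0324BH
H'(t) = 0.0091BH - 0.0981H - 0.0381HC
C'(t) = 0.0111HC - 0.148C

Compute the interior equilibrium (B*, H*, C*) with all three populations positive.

B* ≈ 275, H* ≈ 13.3, C* ≈ 63.1

From dC/dt = 0: 0.0111H* = 0.148, so H* = 13.3.
From dB/dt = 0: 1.39(1 - B*/399) = 0.0324·13.3, giving B* = 399·(1 - 0.311) = 275.
From dH/dt = 0: 0.0091·275 - 0.0981 = 0.0381C*, so C* = 2.4/0.0381 = 63.1.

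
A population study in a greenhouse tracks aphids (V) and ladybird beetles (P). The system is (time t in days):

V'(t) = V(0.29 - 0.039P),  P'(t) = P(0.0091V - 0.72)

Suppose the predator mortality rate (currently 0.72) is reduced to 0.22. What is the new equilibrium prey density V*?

V* ≈ 24.2

At the interior fixed point, setting dP/dt = 0 with P > 0 fixes V* = (predator death rate)/(VP coefficient) — independent of the other coefficients.
With the change, V* = 0.22/0.0091 = 24.2; it falls from 79.1.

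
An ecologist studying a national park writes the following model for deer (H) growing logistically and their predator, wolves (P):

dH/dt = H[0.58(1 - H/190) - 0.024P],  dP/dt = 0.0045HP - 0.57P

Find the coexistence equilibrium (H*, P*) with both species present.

H* ≈ 127, P* ≈ 8.06

From dP/dt = 0 with P > 0: 0.0045H* = 0.57, so H* = 127.
Substitute into dH/dt = 0: 0.58(1 - 127/190) = 0.024P*.
The bracket is 0.333, giving P* = 0.193/0.024 = 8.06.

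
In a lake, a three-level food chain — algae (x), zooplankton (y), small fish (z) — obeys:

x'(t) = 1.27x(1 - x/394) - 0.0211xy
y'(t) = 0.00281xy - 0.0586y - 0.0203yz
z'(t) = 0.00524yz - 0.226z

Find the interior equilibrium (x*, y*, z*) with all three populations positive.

From dz/dt = 0: 0.00524y* = 0.226, so y* = 43.1.
From dx/dt = 0: 1.27(1 - x*/394) = 0.0211·43.1, giving x* = 394·(1 - 0.717) = 112.
From dy/dt = 0: 0.00281·112 - 0.0586 = 0.0203z*, so z* = 0.255/0.0203 = 12.6.

x* ≈ 112, y* ≈ 43.1, z* ≈ 12.6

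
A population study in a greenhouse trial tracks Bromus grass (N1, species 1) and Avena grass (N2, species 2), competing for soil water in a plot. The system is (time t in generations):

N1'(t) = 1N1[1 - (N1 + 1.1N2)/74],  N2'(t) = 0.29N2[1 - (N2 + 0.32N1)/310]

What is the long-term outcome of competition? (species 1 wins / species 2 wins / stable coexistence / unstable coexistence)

species 2 excludes species 1

Compare the nullcline intercepts: K1/α12 = 74/1.1 = 67.3 < K2 = 310; K2/α21 = 310/0.32 = 969 > K1 = 74.
Since the inequalities point opposite ways, species 2 can invade but species 1 cannot.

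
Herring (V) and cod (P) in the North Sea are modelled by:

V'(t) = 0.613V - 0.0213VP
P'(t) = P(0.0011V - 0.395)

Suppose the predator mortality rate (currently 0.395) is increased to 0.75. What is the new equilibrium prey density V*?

V* ≈ 682

At the interior fixed point, setting dP/dt = 0 with P > 0 fixes V* = (predator death rate)/(VP coefficient) — independent of the other coefficients.
With the change, V* = 0.75/0.0011 = 682; it rises from 359.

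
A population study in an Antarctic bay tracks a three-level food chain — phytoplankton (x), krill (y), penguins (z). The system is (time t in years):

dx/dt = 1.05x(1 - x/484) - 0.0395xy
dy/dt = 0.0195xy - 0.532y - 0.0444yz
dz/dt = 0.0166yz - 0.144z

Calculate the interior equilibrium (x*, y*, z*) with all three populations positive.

x* ≈ 326, y* ≈ 8.67, z* ≈ 131

From dz/dt = 0: 0.0166y* = 0.144, so y* = 8.67.
From dx/dt = 0: 1.05(1 - x*/484) = 0.0395·8.67, giving x* = 484·(1 - 0.326) = 326.
From dy/dt = 0: 0.0195·326 - 0.532 = 0.0444z*, so z* = 5.83/0.0444 = 131.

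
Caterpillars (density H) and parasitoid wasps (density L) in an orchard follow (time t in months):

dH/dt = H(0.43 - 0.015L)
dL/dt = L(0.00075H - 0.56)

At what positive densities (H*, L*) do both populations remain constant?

H* ≈ 747, L* ≈ 28.7

Set dL/dt = 0 with L > 0: 0.00075H - 0.56 = 0, so H* = 0.56/0.00075 = 747.
Set dH/dt = 0 with H > 0: 0.43 - 0.015L = 0, so L* = 0.43/0.015 = 28.7.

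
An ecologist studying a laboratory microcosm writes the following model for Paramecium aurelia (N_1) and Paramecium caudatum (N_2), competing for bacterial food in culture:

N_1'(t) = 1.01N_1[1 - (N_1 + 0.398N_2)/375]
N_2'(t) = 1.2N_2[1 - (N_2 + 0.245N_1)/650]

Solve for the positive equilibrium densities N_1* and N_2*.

Setting both brackets to zero gives the nullclines N_1 + 0.398N_2 = 375 and 0.245N_1 + N_2 = 650.
Substituting N_2 = 650 - 0.245N_1 into the first: N_1(1 - 0.398·0.245) = 375 - 0.398·650.
So N_1* = 116/0.902 = 129, and then N_2* = 650 - 0.245·129 = 618.

N_1* ≈ 129, N_2* ≈ 618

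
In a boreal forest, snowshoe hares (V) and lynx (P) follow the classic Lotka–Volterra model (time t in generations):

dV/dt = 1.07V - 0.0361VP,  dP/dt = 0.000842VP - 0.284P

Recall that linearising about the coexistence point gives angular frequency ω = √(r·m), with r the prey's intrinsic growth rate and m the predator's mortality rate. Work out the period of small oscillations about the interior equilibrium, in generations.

T ≈ 11.4 generations

Here r = 1.07 and m = 0.284, so r·m = 0.304.
ω = √0.304 = 0.551 per generation, hence T = 2π/ω ≈ 11.4 generations.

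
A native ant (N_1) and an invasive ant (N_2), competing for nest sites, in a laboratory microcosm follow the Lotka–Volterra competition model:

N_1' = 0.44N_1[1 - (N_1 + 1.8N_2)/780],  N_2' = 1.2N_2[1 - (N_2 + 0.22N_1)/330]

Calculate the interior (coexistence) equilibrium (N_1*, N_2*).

N_1* ≈ 308, N_2* ≈ 262

Setting both brackets to zero gives the nullclines N_1 + 1.8N_2 = 780 and 0.22N_1 + N_2 = 330.
Substituting N_2 = 330 - 0.22N_1 into the first: N_1(1 - 1.8·0.22) = 780 - 1.8·330.
So N_1* = 186/0.604 = 308, and then N_2* = 330 - 0.22·308 = 262.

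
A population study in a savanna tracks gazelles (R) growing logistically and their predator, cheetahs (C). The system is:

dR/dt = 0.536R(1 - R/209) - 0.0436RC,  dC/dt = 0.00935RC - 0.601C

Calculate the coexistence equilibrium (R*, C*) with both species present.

From dC/dt = 0 with C > 0: 0.00935R* = 0.601, so R* = 64.3.
Substitute into dR/dt = 0: 0.536(1 - 64.3/209) = 0.0436C*.
The bracket is 0.692, giving C* = 0.371/0.0436 = 8.51.

R* ≈ 64.3, C* ≈ 8.51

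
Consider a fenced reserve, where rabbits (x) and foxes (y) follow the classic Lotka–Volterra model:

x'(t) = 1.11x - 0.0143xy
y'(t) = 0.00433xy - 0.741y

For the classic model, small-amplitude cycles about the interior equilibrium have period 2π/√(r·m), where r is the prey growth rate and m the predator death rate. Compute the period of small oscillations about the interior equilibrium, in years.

T ≈ 6.93 years

Here r = 1.11 and m = 0.741, so r·m = 0.823.
ω = √0.823 = 0.907 per year, hence T = 2π/ω ≈ 6.93 years.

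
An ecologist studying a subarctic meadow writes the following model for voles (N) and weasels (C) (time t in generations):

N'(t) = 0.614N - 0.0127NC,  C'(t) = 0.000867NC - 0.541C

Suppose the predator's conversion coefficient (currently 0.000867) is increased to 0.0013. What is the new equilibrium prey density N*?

At the interior fixed point, setting dC/dt = 0 with C > 0 fixes N* = (predator death rate)/(NC coefficient) — independent of the other coefficients.
With the change, N* = 0.541/0.0013 = 416; it falls from 624.

N* ≈ 416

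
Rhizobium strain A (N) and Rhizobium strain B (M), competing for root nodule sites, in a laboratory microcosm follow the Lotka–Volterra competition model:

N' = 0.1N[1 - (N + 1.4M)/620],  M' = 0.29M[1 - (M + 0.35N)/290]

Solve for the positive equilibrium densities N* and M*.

Setting both brackets to zero gives the nullclines N + 1.4M = 620 and 0.35N + M = 290.
Substituting M = 290 - 0.35N into the first: N(1 - 1.4·0.35) = 620 - 1.4·290.
So N* = 214/0.51 = 420, and then M* = 290 - 0.35·420 = 143.

N* ≈ 420, M* ≈ 143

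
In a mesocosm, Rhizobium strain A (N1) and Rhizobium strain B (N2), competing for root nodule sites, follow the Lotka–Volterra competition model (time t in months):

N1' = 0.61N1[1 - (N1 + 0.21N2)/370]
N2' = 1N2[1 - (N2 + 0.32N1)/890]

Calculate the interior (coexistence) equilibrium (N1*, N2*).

N1* ≈ 196, N2* ≈ 827

Setting both brackets to zero gives the nullclines N1 + 0.21N2 = 370 and 0.32N1 + N2 = 890.
Substituting N2 = 890 - 0.32N1 into the first: N1(1 - 0.21·0.32) = 370 - 0.21·890.
So N1* = 183/0.933 = 196, and then N2* = 890 - 0.32·196 = 827.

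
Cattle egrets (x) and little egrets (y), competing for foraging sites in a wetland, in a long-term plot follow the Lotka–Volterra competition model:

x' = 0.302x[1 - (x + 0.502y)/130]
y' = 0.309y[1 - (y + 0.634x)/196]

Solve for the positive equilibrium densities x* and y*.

x* ≈ 46.4, y* ≈ 167

Setting both brackets to zero gives the nullclines x + 0.502y = 130 and 0.634x + y = 196.
Substituting y = 196 - 0.634x into the first: x(1 - 0.502·0.634) = 130 - 0.502·196.
So x* = 31.6/0.682 = 46.4, and then y* = 196 - 0.634·46.4 = 167.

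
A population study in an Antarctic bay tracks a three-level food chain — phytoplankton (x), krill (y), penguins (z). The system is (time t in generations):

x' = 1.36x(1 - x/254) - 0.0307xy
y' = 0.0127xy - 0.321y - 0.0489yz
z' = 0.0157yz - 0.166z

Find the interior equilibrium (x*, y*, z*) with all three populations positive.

From dz/dt = 0: 0.0157y* = 0.166, so y* = 10.6.
From dx/dt = 0: 1.36(1 - x*/254) = 0.0307·10.6, giving x* = 254·(1 - 0.239) = 193.
From dy/dt = 0: 0.0127·193 - 0.321 = 0.0489z*, so z* = 2.13/0.0489 = 43.7.

x* ≈ 193, y* ≈ 10.6, z* ≈ 43.7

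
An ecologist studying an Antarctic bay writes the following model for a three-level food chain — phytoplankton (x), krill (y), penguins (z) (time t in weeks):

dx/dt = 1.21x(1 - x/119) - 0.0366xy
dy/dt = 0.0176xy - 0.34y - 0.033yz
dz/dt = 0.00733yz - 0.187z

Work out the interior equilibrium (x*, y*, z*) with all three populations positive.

x* ≈ 27.2, y* ≈ 25.5, z* ≈ 4.19

From dz/dt = 0: 0.00733y* = 0.187, so y* = 25.5.
From dx/dt = 0: 1.21(1 - x*/119) = 0.0366·25.5, giving x* = 119·(1 - 0.772) = 27.2.
From dy/dt = 0: 0.0176·27.2 - 0.34 = 0.033z*, so z* = 0.138/0.033 = 4.19.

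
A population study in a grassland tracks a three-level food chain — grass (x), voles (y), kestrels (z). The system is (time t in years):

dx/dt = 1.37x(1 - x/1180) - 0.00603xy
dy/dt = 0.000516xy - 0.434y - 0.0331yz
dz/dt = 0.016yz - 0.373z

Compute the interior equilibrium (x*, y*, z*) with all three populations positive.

From dz/dt = 0: 0.016y* = 0.373, so y* = 23.3.
From dx/dt = 0: 1.37(1 - x*/1180) = 0.00603·23.3, giving x* = 1180·(1 - 0.103) = 1060.
From dy/dt = 0: 0.000516·1060 - 0.434 = 0.0331z*, so z* = 0.112/0.0331 = 3.4.

x* ≈ 1060, y* ≈ 23.3, z* ≈ 3.4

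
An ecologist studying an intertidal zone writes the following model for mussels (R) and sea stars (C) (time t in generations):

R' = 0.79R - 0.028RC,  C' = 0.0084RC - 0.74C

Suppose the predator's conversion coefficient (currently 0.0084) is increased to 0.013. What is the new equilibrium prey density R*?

At the interior fixed point, setting dC/dt = 0 with C > 0 fixes R* = (predator death rate)/(RC coefficient) — independent of the other coefficients.
With the change, R* = 0.74/0.013 = 56.9; it falls from 88.1.

R* ≈ 56.9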